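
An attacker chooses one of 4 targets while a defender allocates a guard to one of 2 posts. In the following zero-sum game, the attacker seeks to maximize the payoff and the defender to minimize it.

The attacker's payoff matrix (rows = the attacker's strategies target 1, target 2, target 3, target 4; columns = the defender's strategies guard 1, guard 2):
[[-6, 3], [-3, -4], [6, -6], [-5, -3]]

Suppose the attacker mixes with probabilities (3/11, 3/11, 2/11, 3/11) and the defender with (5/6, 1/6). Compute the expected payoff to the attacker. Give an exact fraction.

-29/11

Against (5/6, 1/6), each row's expected payoff is target 1: -9/2; target 2: -19/6; target 3: 4; target 4: -14/3.
Taking the (3/11, 3/11, 2/11, 3/11)-weighted average: (3/11)·(-9/2) + (3/11)·(-19/6) + (2/11)·(4) + (3/11)·(-14/3) = -29/11.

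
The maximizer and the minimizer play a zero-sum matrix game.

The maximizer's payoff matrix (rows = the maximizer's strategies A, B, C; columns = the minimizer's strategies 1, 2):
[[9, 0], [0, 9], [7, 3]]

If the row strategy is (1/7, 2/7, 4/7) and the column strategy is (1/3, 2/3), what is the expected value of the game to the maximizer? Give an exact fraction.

Against (1/3, 2/3), each row's expected payoff is A: 3; B: 6; C: 13/3.
Taking the (1/7, 2/7, 4/7)-weighted average: (1/7)·(3) + (2/7)·(6) + (4/7)·(13/3) = 97/21.

97/21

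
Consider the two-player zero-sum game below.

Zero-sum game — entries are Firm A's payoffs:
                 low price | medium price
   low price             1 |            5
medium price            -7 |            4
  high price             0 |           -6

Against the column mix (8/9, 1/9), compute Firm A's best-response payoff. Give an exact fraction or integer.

13/9

low price: (1)·(8/9) + (5)·(1/9) = 13/9.
medium price: (-7)·(8/9) + (4)·(1/9) = -52/9.
high price: (0)·(8/9) + (-6)·(1/9) = -2/3.
The best pure response is low price with expected payoff 13/9.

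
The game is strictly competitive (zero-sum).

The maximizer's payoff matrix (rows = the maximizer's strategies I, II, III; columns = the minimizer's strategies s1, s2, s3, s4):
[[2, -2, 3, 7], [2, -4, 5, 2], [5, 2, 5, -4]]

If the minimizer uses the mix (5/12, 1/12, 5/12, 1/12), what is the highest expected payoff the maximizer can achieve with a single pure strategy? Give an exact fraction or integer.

4

I: (2)·(5/12) + (-2)·(1/12) + (3)·(5/12) + (7)·(1/12) = 5/2.
II: (2)·(5/12) + (-4)·(1/12) + (5)·(5/12) + (2)·(1/12) = 11/4.
III: (5)·(5/12) + (2)·(1/12) + (5)·(5/12) + (-4)·(1/12) = 4.
The best pure response is III with expected payoff 4.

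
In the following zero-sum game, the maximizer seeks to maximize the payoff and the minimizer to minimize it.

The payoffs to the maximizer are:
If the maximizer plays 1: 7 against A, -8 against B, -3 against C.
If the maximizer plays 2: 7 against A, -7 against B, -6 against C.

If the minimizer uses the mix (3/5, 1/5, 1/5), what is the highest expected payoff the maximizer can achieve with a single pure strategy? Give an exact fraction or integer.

2

1: (7)·(3/5) + (-8)·(1/5) + (-3)·(1/5) = 2.
2: (7)·(3/5) + (-7)·(1/5) + (-6)·(1/5) = 8/5.
The best pure response is 1 with expected payoff 2.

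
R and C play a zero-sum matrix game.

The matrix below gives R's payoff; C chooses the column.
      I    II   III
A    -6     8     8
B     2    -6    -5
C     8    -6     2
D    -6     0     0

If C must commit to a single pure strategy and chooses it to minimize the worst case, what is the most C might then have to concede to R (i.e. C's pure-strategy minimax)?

8

The worst case (largest entry) in each column is I: 8, II: 8, III: 8.
The best (smallest) of these is 8.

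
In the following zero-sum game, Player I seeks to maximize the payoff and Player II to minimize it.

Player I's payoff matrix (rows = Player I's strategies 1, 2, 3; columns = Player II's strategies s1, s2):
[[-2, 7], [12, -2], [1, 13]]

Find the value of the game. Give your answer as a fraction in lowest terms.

Row 1 is strictly dominated by row 3, so Player I never plays it.
The remaining 2×2 game on (2, 3) × (s1, s2) has no saddle point. Let Player I play 2 with probability p; indifference gives 12p + (1−p) = −2p + 13(1−p), so p = 6/13.
Similarly Player II's optimal q on s1 is 15/26, and the value is 12·(15/26) + (-2)·(11/26) = 79/13.

79/13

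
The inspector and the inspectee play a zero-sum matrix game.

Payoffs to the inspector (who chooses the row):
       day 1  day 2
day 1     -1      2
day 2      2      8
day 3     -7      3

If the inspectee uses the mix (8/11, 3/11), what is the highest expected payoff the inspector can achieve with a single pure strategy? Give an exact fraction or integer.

day 1: (-1)·(8/11) + (2)·(3/11) = -2/11.
day 2: (2)·(8/11) + (8)·(3/11) = 40/11.
day 3: (-7)·(8/11) + (3)·(3/11) = -47/11.
The best pure response is day 2 with expected payoff 40/11.

40/11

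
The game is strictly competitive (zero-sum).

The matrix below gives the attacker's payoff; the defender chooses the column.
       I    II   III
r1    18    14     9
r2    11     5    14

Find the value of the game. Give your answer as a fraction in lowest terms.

Column I is strictly dominated by II for the defender (it gives the attacker more in every row).
The remaining 2×2 game on (r1, r2) × (II, III) has no saddle point. Let the attacker play r1 with probability p; indifference gives 14p + 5(1−p) = 9p + 14(1−p), so p = 9/14.
Similarly the defender's optimal q on II is 5/14, and the value is 14·(5/14) + (9)·(9/14) = 151/14.

151/14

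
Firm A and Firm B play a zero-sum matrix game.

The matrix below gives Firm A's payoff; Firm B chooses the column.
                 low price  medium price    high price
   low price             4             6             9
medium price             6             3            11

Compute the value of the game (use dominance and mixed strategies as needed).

Column high price is strictly dominated by low price for Firm B (it gives Firm A more in every row).
The remaining 2×2 game on (low price, medium price) × (low price, medium price) has no saddle point. Let Firm A play low price with probability p; indifference gives 4p + 6(1−p) = 6p + 3(1−p), so p = 3/5.
Similarly Firm B's optimal q on low price is 3/5, and the value is 4·(3/5) + (6)·(2/5) = 24/5.

24/5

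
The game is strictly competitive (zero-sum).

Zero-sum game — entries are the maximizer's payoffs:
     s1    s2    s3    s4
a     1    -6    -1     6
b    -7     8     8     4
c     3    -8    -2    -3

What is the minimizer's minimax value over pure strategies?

The worst case (largest entry) in each column is s1: 3, s2: 8, s3: 8, s4: 6.
The best (smallest) of these is 3.

3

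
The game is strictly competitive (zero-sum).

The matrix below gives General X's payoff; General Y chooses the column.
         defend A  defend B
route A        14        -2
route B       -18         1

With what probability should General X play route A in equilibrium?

Row minima are -2 and -18, so General X's maximin is -2; column maxima are 14 and 1, so General Y's minimax is 1. These differ, so the equilibrium is in mixed strategies.
Let General X play route A with probability p. General Y is indifferent when 14p − 18(1−p) = −2p + (1−p), giving p = 19/35.

19/35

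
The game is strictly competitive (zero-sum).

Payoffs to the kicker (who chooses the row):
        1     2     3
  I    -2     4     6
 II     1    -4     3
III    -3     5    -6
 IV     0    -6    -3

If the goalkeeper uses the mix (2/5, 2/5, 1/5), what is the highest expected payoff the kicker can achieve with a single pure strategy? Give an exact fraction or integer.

2

I: (-2)·(2/5) + (4)·(2/5) + (6)·(1/5) = 2.
II: (1)·(2/5) + (-4)·(2/5) + (3)·(1/5) = -3/5.
III: (-3)·(2/5) + (5)·(2/5) + (-6)·(1/5) = -2/5.
IV: (0)·(2/5) + (-6)·(2/5) + (-3)·(1/5) = -3.
The best pure response is I with expected payoff 2.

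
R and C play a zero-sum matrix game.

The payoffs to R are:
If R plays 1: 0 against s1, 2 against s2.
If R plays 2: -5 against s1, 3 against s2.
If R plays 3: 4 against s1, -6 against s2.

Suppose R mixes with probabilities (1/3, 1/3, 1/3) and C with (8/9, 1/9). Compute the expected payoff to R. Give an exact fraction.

-1/3

Against (8/9, 1/9), each row's expected payoff is 1: 2/9; 2: -37/9; 3: 26/9.
Taking the (1/3, 1/3, 1/3)-weighted average: (1/3)·(2/9) + (1/3)·(-37/9) + (1/3)·(26/9) = -1/3.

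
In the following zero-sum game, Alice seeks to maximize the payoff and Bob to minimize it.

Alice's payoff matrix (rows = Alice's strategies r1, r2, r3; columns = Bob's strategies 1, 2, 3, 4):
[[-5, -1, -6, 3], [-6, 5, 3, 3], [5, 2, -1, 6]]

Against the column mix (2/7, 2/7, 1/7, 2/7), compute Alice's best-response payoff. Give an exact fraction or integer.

r1: (-5)·(2/7) + (-1)·(2/7) + (-6)·(1/7) + (3)·(2/7) = -12/7.
r2: (-6)·(2/7) + (5)·(2/7) + (3)·(1/7) + (3)·(2/7) = 1.
r3: (5)·(2/7) + (2)·(2/7) + (-1)·(1/7) + (6)·(2/7) = 25/7.
The best pure response is r3 with expected payoff 25/7.

25/7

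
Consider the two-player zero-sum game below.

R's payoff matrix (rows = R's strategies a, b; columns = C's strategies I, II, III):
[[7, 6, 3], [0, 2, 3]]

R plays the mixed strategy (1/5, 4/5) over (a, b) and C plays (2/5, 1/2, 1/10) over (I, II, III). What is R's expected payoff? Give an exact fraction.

Against (2/5, 1/2, 1/10), each row's expected payoff is a: 61/10; b: 13/10.
Taking the (1/5, 4/5)-weighted average: (1/5)·(61/10) + (4/5)·(13/10) = 113/50.

113/50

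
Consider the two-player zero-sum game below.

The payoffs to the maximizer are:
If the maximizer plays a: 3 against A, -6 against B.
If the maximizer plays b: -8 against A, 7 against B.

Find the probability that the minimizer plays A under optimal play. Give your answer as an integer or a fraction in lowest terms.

Row minima are -6 and -8, so the maximizer's maximin is -6; column maxima are 3 and 7, so the minimizer's minimax is 3. These differ, so the equilibrium is in mixed strategies.
Let the minimizer play A with probability q. The maximizer is indifferent when 3q − 6(1−q) = −8q + 7(1−q), giving q = 13/24.

13/24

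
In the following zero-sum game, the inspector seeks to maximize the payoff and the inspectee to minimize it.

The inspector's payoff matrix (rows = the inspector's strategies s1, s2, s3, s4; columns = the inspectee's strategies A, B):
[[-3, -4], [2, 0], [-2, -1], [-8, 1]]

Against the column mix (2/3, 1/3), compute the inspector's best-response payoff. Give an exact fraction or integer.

4/3

s1: (-3)·(2/3) + (-4)·(1/3) = -10/3.
s2: (2)·(2/3) + (0)·(1/3) = 4/3.
s3: (-2)·(2/3) + (-1)·(1/3) = -5/3.
s4: (-8)·(2/3) + (1)·(1/3) = -5.
The best pure response is s2 with expected payoff 4/3.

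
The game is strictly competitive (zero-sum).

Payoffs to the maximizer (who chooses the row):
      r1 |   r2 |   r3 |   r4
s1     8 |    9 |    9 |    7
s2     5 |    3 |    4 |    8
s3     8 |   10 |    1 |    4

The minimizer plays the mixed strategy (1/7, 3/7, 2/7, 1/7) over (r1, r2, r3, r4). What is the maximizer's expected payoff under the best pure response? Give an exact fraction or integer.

60/7

s1: (8)·(1/7) + (9)·(3/7) + (9)·(2/7) + (7)·(1/7) = 60/7.
s2: (5)·(1/7) + (3)·(3/7) + (4)·(2/7) + (8)·(1/7) = 30/7.
s3: (8)·(1/7) + (10)·(3/7) + (1)·(2/7) + (4)·(1/7) = 44/7.
The best pure response is s1 with expected payoff 60/7.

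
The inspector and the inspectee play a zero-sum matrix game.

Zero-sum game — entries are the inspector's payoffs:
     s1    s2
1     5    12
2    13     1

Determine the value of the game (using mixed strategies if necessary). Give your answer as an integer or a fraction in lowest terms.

Row minima are 5 and 1, so the inspector's maximin is 5; column maxima are 13 and 12, so the inspectee's minimax is 12. These differ, so the equilibrium is in mixed strategies.
Let the inspector play 1 with probability p. The inspectee is indifferent when 5p + 13(1−p) = 12p + (1−p), giving p = 12/19.
Let the inspectee play s1 with probability q. The inspector is indifferent when 5q + 12(1−q) = 13q + (1−q), giving q = 11/19.
The value is 5·(11/19) + (12)·(8/19) = 151/19.

151/19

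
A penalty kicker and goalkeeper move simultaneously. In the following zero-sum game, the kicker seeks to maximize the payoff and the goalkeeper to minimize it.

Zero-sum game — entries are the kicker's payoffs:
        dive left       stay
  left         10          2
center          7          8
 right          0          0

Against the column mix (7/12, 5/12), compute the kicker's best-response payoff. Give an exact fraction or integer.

89/12

left: (10)·(7/12) + (2)·(5/12) = 20/3.
center: (7)·(7/12) + (8)·(5/12) = 89/12.
right: (0)·(7/12) + (0)·(5/12) = 0.
The best pure response is center with expected payoff 89/12.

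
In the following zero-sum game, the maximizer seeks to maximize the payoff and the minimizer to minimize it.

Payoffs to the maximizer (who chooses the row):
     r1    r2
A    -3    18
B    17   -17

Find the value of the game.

Row minima are -3 and -17, so the maximizer's maximin is -3; column maxima are 17 and 18, so the minimizer's minimax is 17. These differ, so the equilibrium is in mixed strategies.
Let the maximizer play A with probability p. The minimizer is indifferent when −3p + 17(1−p) = 18p − 17(1−p), giving p = 34/55.
Let the minimizer play r1 with probability q. The maximizer is indifferent when −3q + 18(1−q) = 17q − 17(1−q), giving q = 7/11.
The value is -3·(7/11) + (18)·(4/11) = 51/11.

51/11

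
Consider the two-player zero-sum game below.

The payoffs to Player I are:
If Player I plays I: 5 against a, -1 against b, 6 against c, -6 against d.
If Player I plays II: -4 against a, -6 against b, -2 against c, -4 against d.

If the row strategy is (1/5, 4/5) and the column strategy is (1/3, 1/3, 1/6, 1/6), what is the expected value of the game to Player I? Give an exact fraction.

Against (1/3, 1/3, 1/6, 1/6), each row's expected payoff is I: 4/3; II: -13/3.
Taking the (1/5, 4/5)-weighted average: (1/5)·(4/3) + (4/5)·(-13/3) = -16/5.

-16/5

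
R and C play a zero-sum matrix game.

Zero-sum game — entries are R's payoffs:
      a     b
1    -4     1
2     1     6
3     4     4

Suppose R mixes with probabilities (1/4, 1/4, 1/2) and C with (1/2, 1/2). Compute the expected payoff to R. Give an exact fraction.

5/2

Against (1/2, 1/2), each row's expected payoff is 1: -3/2; 2: 7/2; 3: 4.
Taking the (1/4, 1/4, 1/2)-weighted average: (1/4)·(-3/2) + (1/4)·(7/2) + (1/2)·(4) = 5/2.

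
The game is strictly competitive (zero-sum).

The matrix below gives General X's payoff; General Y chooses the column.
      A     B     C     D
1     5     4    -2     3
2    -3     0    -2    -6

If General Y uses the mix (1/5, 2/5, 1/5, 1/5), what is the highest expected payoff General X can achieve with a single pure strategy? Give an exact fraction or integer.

14/5

1: (5)·(1/5) + (4)·(2/5) + (-2)·(1/5) + (3)·(1/5) = 14/5.
2: (-3)·(1/5) + (0)·(2/5) + (-2)·(1/5) + (-6)·(1/5) = -11/5.
The best pure response is 1 with expected payoff 14/5.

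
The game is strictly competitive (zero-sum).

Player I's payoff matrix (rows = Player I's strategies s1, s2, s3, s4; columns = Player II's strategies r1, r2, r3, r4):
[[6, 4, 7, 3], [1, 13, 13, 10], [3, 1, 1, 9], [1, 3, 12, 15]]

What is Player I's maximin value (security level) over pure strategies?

3

The worst-case payoff for each row is s1: 3, s2: 1, s3: 1, s4: 1.
The best of these is 3.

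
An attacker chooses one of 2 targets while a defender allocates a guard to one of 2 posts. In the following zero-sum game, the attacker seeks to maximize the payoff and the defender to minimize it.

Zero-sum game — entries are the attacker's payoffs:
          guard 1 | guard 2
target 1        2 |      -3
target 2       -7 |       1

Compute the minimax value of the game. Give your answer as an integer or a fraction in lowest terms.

-19/13

Row minima are -3 and -7, so the attacker's maximin is -3; column maxima are 2 and 1, so the defender's minimax is 1. These differ, so the equilibrium is in mixed strategies.
Let the attacker play target 1 with probability p. The defender is indifferent when 2p − 7(1−p) = −3p + (1−p), giving p = 8/13.
Let the defender play guard 1 with probability q. The attacker is indifferent when 2q − 3(1−q) = −7q + (1−q), giving q = 4/13.
The value is 2·(4/13) + (-3)·(9/13) = -19/13.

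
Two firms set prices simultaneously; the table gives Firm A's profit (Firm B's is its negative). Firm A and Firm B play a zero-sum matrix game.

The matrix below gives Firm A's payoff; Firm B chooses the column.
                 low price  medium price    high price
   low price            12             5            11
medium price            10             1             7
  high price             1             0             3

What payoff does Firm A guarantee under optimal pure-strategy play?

5

Row minima: 5, 1, 0 → Firm A's maximin is 5.
Column maxima: 12, 5, 11 → Firm B's minimax is 5.
They coincide at (low price, medium price), so the value is 5.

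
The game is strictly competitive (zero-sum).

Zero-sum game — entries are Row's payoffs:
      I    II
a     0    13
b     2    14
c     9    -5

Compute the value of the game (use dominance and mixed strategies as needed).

68/13

Row a is strictly dominated by row b, so Row never plays it.
The remaining 2×2 game on (b, c) × (I, II) has no saddle point. Let Row play b with probability p; indifference gives 2p + 9(1−p) = 14p − 5(1−p), so p = 7/13.
Similarly Column's optimal q on I is 19/26, and the value is 2·(19/26) + (14)·(7/26) = 68/13.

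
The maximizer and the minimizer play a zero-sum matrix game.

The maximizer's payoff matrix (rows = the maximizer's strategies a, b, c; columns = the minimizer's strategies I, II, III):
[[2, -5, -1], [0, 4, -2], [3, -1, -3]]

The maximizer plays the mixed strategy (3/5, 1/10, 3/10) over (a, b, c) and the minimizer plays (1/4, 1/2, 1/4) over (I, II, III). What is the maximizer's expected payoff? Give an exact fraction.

Against (1/4, 1/2, 1/4), each row's expected payoff is a: -9/4; b: 3/2; c: -1/2.
Taking the (3/5, 1/10, 3/10)-weighted average: (3/5)·(-9/4) + (1/10)·(3/2) + (3/10)·(-1/2) = -27/20.

-27/20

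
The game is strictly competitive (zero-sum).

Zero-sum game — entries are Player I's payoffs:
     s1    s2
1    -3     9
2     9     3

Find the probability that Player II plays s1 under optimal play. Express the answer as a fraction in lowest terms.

Row minima are -3 and 3, so Player I's maximin is 3; column maxima are 9 and 9, so Player II's minimax is 9. These differ, so the equilibrium is in mixed strategies.
Let Player II play s1 with probability q. Player I is indifferent when −3q + 9(1−q) = 9q + 3(1−q), giving q = 1/3.

1/3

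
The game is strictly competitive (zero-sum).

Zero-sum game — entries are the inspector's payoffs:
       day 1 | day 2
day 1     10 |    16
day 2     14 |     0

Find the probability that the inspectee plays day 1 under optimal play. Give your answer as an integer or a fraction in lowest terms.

Row minima are 10 and 0, so the inspector's maximin is 10; column maxima are 14 and 16, so the inspectee's minimax is 14. These differ, so the equilibrium is in mixed strategies.
Let the inspectee play day 1 with probability q. The inspector is indifferent when 10q + 16(1−q) = 14q, giving q = 4/5.

4/5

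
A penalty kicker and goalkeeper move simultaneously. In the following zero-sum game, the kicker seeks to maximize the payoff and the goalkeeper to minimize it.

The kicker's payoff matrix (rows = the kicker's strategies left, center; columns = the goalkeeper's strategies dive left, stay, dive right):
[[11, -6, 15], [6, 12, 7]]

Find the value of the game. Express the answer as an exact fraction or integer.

Column dive right is strictly dominated by dive left for the goalkeeper (it gives the kicker more in every row).
The remaining 2×2 game on (left, center) × (dive left, stay) has no saddle point. Let the kicker play left with probability p; indifference gives 11p + 6(1−p) = −6p + 12(1−p), so p = 6/23.
Similarly the goalkeeper's optimal q on dive left is 18/23, and the value is 11·(18/23) + (-6)·(5/23) = 168/23.

168/23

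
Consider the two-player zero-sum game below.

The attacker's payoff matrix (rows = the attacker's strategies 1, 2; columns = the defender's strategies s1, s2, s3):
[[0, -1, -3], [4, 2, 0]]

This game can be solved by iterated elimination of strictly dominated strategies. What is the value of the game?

Column s2 is strictly dominated by s3 for the defender (-3<-1, 0<2); eliminate s2.
Column s1 is strictly dominated by s3 for the defender (-3<0, 0<4); eliminate s1.
Row 1 is strictly dominated by row 2 (0>-3); eliminate 1.
Only (2, s3) remains, with payoff 0.

0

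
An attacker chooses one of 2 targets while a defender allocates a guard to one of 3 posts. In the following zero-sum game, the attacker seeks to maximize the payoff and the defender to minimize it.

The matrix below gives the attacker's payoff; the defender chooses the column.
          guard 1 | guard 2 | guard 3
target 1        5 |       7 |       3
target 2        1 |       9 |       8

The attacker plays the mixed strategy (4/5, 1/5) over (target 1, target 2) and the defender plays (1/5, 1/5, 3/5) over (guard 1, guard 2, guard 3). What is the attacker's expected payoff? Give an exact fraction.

Against (1/5, 1/5, 3/5), each row's expected payoff is target 1: 21/5; target 2: 34/5.
Taking the (4/5, 1/5)-weighted average: (4/5)·(21/5) + (1/5)·(34/5) = 118/25.

118/25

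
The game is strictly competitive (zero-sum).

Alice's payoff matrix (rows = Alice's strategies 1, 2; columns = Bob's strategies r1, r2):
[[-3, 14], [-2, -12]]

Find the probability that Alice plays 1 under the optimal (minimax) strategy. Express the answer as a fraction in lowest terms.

10/27

Row minima are -3 and -12, so Alice's maximin is -3; column maxima are -2 and 14, so Bob's minimax is -2. These differ, so the equilibrium is in mixed strategies.
Let Alice play 1 with probability p. Bob is indifferent when −3p − 2(1−p) = 14p − 12(1−p), giving p = 10/27.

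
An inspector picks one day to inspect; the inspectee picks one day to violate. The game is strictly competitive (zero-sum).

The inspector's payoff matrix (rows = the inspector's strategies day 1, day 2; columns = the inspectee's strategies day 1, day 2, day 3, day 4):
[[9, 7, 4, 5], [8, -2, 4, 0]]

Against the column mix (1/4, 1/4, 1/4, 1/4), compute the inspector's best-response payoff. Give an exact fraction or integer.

day 1: (9)·(1/4) + (7)·(1/4) + (4)·(1/4) + (5)·(1/4) = 25/4.
day 2: (8)·(1/4) + (-2)·(1/4) + (4)·(1/4) + (0)·(1/4) = 5/2.
The best pure response is day 1 with expected payoff 25/4.

25/4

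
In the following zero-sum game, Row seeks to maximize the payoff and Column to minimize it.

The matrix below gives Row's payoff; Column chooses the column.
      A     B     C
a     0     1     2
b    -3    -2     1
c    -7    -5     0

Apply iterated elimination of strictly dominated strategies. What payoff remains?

Column C is strictly dominated by A for Column (0<2, -3<1, -7<0); eliminate C.
Row b is strictly dominated by row a (0>-3, 1>-2); eliminate b.
Row c is strictly dominated by row a (0>-7, 1>-5); eliminate c.
Column B is strictly dominated by A for Column (0<1); eliminate B.
Only (a, A) remains, with payoff 0.

0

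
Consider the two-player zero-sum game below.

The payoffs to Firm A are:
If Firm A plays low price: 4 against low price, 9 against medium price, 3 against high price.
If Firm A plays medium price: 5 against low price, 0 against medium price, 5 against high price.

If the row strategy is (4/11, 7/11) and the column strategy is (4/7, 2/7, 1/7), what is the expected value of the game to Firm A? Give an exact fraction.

323/77

Against (4/7, 2/7, 1/7), each row's expected payoff is low price: 37/7; medium price: 25/7.
Taking the (4/11, 7/11)-weighted average: (4/11)·(37/7) + (7/11)·(25/7) = 323/77.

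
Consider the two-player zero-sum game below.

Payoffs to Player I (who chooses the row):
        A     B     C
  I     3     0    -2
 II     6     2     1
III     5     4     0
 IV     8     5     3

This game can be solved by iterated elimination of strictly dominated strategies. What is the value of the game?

Row III is strictly dominated by row IV (8>5, 5>4, 3>0); eliminate III.
Column B is strictly dominated by C for Player II (-2<0, 1<2, 3<5); eliminate B.
Row II is strictly dominated by row IV (8>6, 3>1); eliminate II.
Row I is strictly dominated by row IV (8>3, 3>-2); eliminate I.
Column A is strictly dominated by C for Player II (3<8); eliminate A.
Only (IV, C) remains, with payoff 3.

3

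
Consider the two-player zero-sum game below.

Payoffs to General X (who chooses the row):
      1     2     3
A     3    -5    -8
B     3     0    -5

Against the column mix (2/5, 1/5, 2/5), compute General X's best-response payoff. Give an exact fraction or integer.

A: (3)·(2/5) + (-5)·(1/5) + (-8)·(2/5) = -3.
B: (3)·(2/5) + (0)·(1/5) + (-5)·(2/5) = -4/5.
The best pure response is B with expected payoff -4/5.

-4/5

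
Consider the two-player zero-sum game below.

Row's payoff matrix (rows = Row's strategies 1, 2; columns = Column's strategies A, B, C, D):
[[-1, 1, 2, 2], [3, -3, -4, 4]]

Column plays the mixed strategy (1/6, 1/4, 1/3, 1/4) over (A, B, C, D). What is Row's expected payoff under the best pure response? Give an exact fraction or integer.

1: (-1)·(1/6) + (1)·(1/4) + (2)·(1/3) + (2)·(1/4) = 5/4.
2: (3)·(1/6) + (-3)·(1/4) + (-4)·(1/3) + (4)·(1/4) = -7/12.
The best pure response is 1 with expected payoff 5/4.

5/4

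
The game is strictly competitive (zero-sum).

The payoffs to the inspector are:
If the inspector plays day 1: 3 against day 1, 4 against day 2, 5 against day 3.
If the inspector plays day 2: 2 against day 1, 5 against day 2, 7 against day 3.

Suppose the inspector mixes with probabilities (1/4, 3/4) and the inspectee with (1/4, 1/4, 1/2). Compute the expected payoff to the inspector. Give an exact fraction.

5

Against (1/4, 1/4, 1/2), each row's expected payoff is day 1: 17/4; day 2: 21/4.
Taking the (1/4, 3/4)-weighted average: (1/4)·(17/4) + (3/4)·(21/4) = 5.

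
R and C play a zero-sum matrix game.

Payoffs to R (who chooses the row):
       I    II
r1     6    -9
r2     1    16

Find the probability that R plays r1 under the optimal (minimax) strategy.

Row minima are -9 and 1, so R's maximin is 1; column maxima are 6 and 16, so C's minimax is 6. These differ, so the equilibrium is in mixed strategies.
Let R play r1 with probability p. C is indifferent when 6p + (1−p) = −9p + 16(1−p), giving p = 1/2.

1/2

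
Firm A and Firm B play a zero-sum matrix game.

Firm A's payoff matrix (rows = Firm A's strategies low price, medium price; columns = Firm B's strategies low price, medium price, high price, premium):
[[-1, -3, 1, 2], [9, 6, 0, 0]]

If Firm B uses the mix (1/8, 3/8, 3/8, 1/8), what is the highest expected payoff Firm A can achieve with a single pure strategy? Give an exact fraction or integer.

27/8

low price: (-1)·(1/8) + (-3)·(3/8) + (1)·(3/8) + (2)·(1/8) = -5/8.
medium price: (9)·(1/8) + (6)·(3/8) + (0)·(3/8) + (0)·(1/8) = 27/8.
The best pure response is medium price with expected payoff 27/8.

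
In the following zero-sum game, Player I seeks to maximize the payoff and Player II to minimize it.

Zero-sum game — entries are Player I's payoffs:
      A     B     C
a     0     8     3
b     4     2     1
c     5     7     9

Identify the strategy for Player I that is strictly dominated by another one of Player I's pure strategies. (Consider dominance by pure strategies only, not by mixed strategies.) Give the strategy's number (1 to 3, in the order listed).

Compare b with c: 5 > 4, 7 > 2, 9 > 1.
So c strictly dominates b for Player I; b is strictly dominated.

2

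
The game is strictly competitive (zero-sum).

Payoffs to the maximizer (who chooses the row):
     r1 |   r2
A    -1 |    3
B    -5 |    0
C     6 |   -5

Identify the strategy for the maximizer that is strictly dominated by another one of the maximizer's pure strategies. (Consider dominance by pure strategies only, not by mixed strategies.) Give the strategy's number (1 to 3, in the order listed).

Compare B with A: -1 > -5, 3 > 0.
So A strictly dominates B for the maximizer; B is strictly dominated.

2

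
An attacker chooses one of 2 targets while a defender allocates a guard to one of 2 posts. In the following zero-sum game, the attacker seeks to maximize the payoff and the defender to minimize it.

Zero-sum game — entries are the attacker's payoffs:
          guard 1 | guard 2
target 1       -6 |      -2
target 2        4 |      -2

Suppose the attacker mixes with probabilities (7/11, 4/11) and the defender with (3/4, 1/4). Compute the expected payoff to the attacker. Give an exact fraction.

Against (3/4, 1/4), each row's expected payoff is target 1: -5; target 2: 5/2.
Taking the (7/11, 4/11)-weighted average: (7/11)·(-5) + (4/11)·(5/2) = -25/11.

-25/11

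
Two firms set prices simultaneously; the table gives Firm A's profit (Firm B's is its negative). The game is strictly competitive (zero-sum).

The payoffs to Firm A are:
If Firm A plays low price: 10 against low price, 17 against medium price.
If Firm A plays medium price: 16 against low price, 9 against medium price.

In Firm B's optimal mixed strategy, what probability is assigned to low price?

4/7

Row minima are 10 and 9, so Firm A's maximin is 10; column maxima are 16 and 17, so Firm B's minimax is 16. These differ, so the equilibrium is in mixed strategies.
Let Firm B play low price with probability q. Firm A is indifferent when 10q + 17(1−q) = 16q + 9(1−q), giving q = 4/7.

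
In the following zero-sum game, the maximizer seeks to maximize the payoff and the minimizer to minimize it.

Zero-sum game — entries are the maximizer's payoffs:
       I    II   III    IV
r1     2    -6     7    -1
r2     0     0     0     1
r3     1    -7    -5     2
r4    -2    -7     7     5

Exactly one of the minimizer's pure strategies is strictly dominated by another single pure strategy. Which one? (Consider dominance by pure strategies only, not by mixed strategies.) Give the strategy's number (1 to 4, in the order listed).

The minimizer prefers columns that give the maximizer less. Compare IV with II: -6 < -1, 0 < 1, -7 < 2, -7 < 5.
So II strictly dominates IV for the minimizer; IV is strictly dominated.

4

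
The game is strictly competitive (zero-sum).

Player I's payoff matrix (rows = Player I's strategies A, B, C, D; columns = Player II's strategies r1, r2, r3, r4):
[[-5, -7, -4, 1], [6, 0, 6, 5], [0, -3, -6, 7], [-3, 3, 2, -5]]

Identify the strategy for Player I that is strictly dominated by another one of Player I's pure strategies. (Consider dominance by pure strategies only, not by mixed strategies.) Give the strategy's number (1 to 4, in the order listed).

1

Compare A with B: 6 > -5, 0 > -7, 6 > -4, 5 > 1.
So B strictly dominates A for Player I; A is strictly dominated.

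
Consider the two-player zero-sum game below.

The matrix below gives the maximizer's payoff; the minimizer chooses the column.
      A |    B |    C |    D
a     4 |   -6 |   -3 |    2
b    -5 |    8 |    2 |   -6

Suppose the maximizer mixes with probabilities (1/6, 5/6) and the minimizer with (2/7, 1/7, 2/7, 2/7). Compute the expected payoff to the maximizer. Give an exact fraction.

Against (2/7, 1/7, 2/7, 2/7), each row's expected payoff is a: 0; b: -10/7.
Taking the (1/6, 5/6)-weighted average: (1/6)·(0) + (5/6)·(-10/7) = -25/21.

-25/21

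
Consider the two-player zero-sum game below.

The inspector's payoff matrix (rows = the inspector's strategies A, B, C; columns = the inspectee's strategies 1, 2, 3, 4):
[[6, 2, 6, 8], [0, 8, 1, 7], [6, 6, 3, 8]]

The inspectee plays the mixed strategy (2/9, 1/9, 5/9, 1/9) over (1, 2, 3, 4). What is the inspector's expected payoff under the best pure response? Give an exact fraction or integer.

52/9

A: (6)·(2/9) + (2)·(1/9) + (6)·(5/9) + (8)·(1/9) = 52/9.
B: (0)·(2/9) + (8)·(1/9) + (1)·(5/9) + (7)·(1/9) = 20/9.
C: (6)·(2/9) + (6)·(1/9) + (3)·(5/9) + (8)·(1/9) = 41/9.
The best pure response is A with expected payoff 52/9.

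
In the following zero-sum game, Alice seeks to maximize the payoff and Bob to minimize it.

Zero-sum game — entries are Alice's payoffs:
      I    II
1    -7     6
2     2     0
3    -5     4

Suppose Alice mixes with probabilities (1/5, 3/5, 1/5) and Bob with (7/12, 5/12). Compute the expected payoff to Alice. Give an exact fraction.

Against (7/12, 5/12), each row's expected payoff is 1: -19/12; 2: 7/6; 3: -5/4.
Taking the (1/5, 3/5, 1/5)-weighted average: (1/5)·(-19/12) + (3/5)·(7/6) + (1/5)·(-5/4) = 2/15.

2/15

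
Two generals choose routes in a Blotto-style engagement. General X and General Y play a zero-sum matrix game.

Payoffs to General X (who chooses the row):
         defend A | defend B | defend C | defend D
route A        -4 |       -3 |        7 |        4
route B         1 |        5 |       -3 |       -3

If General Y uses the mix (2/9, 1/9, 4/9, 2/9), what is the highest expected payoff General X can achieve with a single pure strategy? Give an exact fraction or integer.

route A: (-4)·(2/9) + (-3)·(1/9) + (7)·(4/9) + (4)·(2/9) = 25/9.
route B: (1)·(2/9) + (5)·(1/9) + (-3)·(4/9) + (-3)·(2/9) = -11/9.
The best pure response is route A with expected payoff 25/9.

25/9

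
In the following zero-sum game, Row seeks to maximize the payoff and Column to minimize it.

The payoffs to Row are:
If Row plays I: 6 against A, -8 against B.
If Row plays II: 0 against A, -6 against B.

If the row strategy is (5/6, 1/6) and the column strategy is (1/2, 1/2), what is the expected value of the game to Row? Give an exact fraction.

Against (1/2, 1/2), each row's expected payoff is I: -1; II: -3.
Taking the (5/6, 1/6)-weighted average: (5/6)·(-1) + (1/6)·(-3) = -4/3.

-4/3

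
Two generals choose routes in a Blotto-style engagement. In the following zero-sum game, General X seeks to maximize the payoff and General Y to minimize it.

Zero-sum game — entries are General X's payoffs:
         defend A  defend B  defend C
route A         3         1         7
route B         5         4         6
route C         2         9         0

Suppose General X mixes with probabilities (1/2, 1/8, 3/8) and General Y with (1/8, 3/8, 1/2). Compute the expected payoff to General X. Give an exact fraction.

Against (1/8, 3/8, 1/2), each row's expected payoff is route A: 17/4; route B: 41/8; route C: 29/8.
Taking the (1/2, 1/8, 3/8)-weighted average: (1/2)·(17/4) + (1/8)·(41/8) + (3/8)·(29/8) = 33/8.

33/8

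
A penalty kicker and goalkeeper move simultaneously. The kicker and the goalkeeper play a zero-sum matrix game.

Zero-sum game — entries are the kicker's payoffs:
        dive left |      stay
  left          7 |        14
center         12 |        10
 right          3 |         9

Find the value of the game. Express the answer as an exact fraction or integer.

Row right is strictly dominated by row left, so the kicker never plays it.
The remaining 2×2 game on (left, center) × (dive left, stay) has no saddle point. Let the kicker play left with probability p; indifference gives 7p + 12(1−p) = 14p + 10(1−p), so p = 2/9.
Similarly the goalkeeper's optimal q on dive left is 4/9, and the value is 7·(4/9) + (14)·(5/9) = 98/9.

98/9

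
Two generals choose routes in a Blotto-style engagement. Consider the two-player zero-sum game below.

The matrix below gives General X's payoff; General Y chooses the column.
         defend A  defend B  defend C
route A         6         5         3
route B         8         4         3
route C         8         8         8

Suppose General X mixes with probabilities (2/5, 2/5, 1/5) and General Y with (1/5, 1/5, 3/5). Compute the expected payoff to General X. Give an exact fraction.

Against (1/5, 1/5, 3/5), each row's expected payoff is route A: 4; route B: 21/5; route C: 8.
Taking the (2/5, 2/5, 1/5)-weighted average: (2/5)·(4) + (2/5)·(21/5) + (1/5)·(8) = 122/25.

122/25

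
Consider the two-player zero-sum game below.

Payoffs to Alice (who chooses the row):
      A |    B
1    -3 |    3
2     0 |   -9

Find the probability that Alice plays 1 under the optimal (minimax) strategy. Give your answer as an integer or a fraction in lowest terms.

Row minima are -3 and -9, so Alice's maximin is -3; column maxima are 0 and 3, so Bob's minimax is 0. These differ, so the equilibrium is in mixed strategies.
Let Alice play 1 with probability p. Bob is indifferent when −3p = 3p − 9(1−p), giving p = 3/5.

3/5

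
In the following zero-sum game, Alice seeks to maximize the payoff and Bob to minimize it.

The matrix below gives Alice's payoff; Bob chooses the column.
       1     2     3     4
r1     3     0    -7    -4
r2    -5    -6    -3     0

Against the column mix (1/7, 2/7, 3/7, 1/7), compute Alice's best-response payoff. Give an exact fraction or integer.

-22/7

r1: (3)·(1/7) + (0)·(2/7) + (-7)·(3/7) + (-4)·(1/7) = -22/7.
r2: (-5)·(1/7) + (-6)·(2/7) + (-3)·(3/7) + (0)·(1/7) = -26/7.
The best pure response is r1 with expected payoff -22/7.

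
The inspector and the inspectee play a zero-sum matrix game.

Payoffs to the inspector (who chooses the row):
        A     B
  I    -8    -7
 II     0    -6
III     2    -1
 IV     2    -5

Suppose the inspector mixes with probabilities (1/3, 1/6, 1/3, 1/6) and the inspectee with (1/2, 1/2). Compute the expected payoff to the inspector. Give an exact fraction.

Against (1/2, 1/2), each row's expected payoff is I: -15/2; II: -3; III: 1/2; IV: -3/2.
Taking the (1/3, 1/6, 1/3, 1/6)-weighted average: (1/3)·(-15/2) + (1/6)·(-3) + (1/3)·(1/2) + (1/6)·(-3/2) = -37/12.

-37/12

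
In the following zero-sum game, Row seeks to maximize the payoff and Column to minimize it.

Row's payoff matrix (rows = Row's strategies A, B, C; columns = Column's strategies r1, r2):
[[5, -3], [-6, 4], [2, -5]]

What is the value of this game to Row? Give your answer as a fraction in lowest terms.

1/9

Row C is strictly dominated by row A, so Row never plays it.
The remaining 2×2 game on (A, B) × (r1, r2) has no saddle point. Let Row play A with probability p; indifference gives 5p − 6(1−p) = −3p + 4(1−p), so p = 5/9.
Similarly Column's optimal q on r1 is 7/18, and the value is 5·(7/18) + (-3)·(11/18) = 1/9.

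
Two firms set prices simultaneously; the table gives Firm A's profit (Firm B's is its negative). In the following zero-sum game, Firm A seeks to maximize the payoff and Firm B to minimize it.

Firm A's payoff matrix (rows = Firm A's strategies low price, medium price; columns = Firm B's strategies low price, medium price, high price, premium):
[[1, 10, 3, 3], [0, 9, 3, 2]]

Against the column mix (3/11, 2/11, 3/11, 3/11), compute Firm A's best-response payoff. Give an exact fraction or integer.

low price: (1)·(3/11) + (10)·(2/11) + (3)·(3/11) + (3)·(3/11) = 41/11.
medium price: (0)·(3/11) + (9)·(2/11) + (3)·(3/11) + (2)·(3/11) = 3.
The best pure response is low price with expected payoff 41/11.

41/11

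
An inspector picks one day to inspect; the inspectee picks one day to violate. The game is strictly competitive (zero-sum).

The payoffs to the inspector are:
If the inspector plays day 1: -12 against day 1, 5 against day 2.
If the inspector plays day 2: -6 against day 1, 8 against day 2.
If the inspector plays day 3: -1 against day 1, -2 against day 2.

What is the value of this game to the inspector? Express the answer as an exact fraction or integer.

Row day 1 is strictly dominated by row day 2, so the inspector never plays it.
The remaining 2×2 game on (day 2, day 3) × (day 1, day 2) has no saddle point. Let the inspector play day 2 with probability p; indifference gives −6p − (1−p) = 8p − 2(1−p), so p = 1/15.
Similarly the inspectee's optimal q on day 1 is 2/3, and the value is -6·(2/3) + (8)·(1/3) = -4/3.

-4/3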